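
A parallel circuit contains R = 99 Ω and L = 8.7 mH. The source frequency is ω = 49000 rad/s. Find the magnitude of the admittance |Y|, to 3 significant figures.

X_L = ωL = 426 Ω
Parallel: admittances add. Y = 1/R + 1/(jωL)
Y = (0.0101 − j0.00235) S
|Y| = 0.0104 S → |Z| = 1/|Y| = 96.4 Ω, ∠Z = −∠Y = 13.1°

10.4 mS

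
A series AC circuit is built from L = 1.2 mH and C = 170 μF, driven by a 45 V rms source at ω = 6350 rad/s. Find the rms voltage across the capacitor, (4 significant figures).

X_L = ωL = 7.620 Ω
X_C = 1/(ωC) = 0.9264 Ω
Net reactance X = X_L − X_C = 6.694 Ω
Z = j6.694 Ω
|Z| = √(0² + 6.694²) = 6.694 Ω
I = V/|Z| = 6.723 A
V_C = I·|Z_C| = 6.723 × 0.9264 = 6.228 V

6.228 V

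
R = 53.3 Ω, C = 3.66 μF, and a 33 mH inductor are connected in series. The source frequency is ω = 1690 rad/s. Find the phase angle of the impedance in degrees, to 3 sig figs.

-63.3°

X_L = ωL = 55.8 Ω
X_C = 1/(ωC) = 162 Ω
Net reactance X = X_L − X_C = -106 Ω
Z = 53.3 − j106 Ω
|Z| = √(53.3² + 106²) = 119 Ω
∠Z = arctan(-106/53.3) = -63.3°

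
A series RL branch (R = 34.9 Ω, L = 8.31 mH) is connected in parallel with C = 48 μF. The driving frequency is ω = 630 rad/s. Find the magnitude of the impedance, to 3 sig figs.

X_L = ωL = 5.24 Ω
X_C = 1/(ωC) = 33.1 Ω
Branch 1 (R+jX_L): Z₁ = 34.9 + j5.24 Ω, |Z₁| = 35.3 Ω
Branch 2 (−jX_C): Z₂ = −j33.1 Ω
Parallel: Z = Z₁Z₂/(Z₁+Z₂), |Z| = 26.1 Ω, ∠Z = -42.9°

26.1 Ω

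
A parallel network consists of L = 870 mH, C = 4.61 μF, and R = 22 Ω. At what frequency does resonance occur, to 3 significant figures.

79.5 Hz

ω₀ = 1/√(LC) = 1/√(0.87 × 4.61e-06) = 499.3 rad/s
f₀ = ω₀/(2π) = 79.5 Hz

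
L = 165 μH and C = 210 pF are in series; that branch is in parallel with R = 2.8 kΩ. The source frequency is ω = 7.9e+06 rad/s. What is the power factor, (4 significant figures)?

X_L = ωL = 1304 Ω
X_C = 1/(ωC) = 602.8 Ω
Branch 1: Z₁ = R = 2800 Ω
Branch 2 (series LC): Z₂ = j(X_L − X_C) = j700.7 Ω
Parallel: Z = Z₁Z₂/(Z₁+Z₂), |Z| = 679.8 Ω, ∠Z = 75.95°
cos φ = cos(75.95°) = 0.2428

0.2428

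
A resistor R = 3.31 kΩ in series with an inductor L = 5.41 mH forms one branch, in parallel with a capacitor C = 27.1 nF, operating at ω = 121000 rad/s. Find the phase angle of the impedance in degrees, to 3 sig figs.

X_L = ωL = 655 Ω
X_C = 1/(ωC) = 305 Ω
Branch 1 (R+jX_L): Z₁ = 3310 + j655 Ω, |Z₁| = 3370 Ω
Branch 2 (−jX_C): Z₂ = −j305 Ω
Parallel: Z = Z₁Z₂/(Z₁+Z₂), |Z| = 309 Ω, ∠Z = -84.8°

-84.8°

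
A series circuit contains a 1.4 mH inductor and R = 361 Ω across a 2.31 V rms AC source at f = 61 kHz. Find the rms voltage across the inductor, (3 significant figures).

1.92 V

ω = 2πf = 383300 rad/s
X_L = ωL = 537 Ω
Z = 361 + j537 Ω
|Z| = √(361² + 537²) = 647 Ω
I = V/|Z| = 3.57 mA
V_L = I·|Z_L| = 0.00357 × 537 = 1.92 V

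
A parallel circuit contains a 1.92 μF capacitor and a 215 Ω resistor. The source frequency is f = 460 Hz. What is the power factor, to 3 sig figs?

0.642

ω = 2πf = 2890 rad/s
X_C = 1/(ωC) = 180 Ω
Parallel: admittances add. Y = 1/R + jωC
Y = (0.00465 + j0.00555) S
|Y| = 0.00724 S → |Z| = 1/|Y| = 138 Ω, ∠Z = −∠Y = -50.0°
cos φ = cos(-50.0°) = 0.642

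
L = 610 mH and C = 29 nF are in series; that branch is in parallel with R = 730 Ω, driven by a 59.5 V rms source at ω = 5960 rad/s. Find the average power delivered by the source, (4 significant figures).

4.850 W

X_L = ωL = 3636 Ω
X_C = 1/(ωC) = 5786 Ω
Branch 1: Z₁ = R = 730.0 Ω
Branch 2 (series LC): Z₂ = j(X_L − X_C) = −j2150 Ω
Parallel: Z = Z₁Z₂/(Z₁+Z₂), |Z| = 691.2 Ω, ∠Z = -18.75°
I = V/|Z| = 86.08 mA
P = VI cos φ = 59.5 × 0.08608 × cos(-18.75°) = 4.850 W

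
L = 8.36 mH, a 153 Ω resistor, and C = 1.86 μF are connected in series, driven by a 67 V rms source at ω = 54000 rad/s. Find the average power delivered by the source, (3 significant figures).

X_L = ωL = 451 Ω
X_C = 1/(ωC) = 9.96 Ω
Net reactance X = X_L − X_C = 441 Ω
Z = 153 + j441 Ω
|Z| = √(153² + 441²) = 467 Ω
∠Z = arctan(441/153) = 70.9°
I = V/|Z| = 143 mA
P = VI cos φ = 67 × 0.143 × cos(70.9°) = 3.15 W

3.15 W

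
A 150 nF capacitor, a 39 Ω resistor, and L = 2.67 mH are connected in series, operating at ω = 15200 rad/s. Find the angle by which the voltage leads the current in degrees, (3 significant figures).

-84.4°

X_L = ωL = 40.6 Ω
X_C = 1/(ωC) = 439 Ω
Net reactance X = X_L − X_C = -398 Ω
Z = 39.0 − j398 Ω
|Z| = √(39.0² + 398²) = 400 Ω
∠Z = arctan(-398/39.0) = -84.4°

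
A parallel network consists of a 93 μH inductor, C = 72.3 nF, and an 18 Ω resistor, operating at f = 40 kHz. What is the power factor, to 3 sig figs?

ω = 2πf = 251300 rad/s
X_L = ωL = 23.4 Ω
X_C = 1/(ωC) = 55.0 Ω
Parallel: admittances add. Y = 1/R + 1/(jωL) + jωC
Y = (0.0556 − j0.0246) S
|Y| = 0.0608 S → |Z| = 1/|Y| = 16.5 Ω, ∠Z = −∠Y = 23.9°
cos φ = cos(23.9°) = 0.914

0.914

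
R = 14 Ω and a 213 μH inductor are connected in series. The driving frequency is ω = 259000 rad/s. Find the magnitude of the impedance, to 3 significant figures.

X_L = ωL = 55.2 Ω
Z = 14.0 + j55.2 Ω
|Z| = √(14.0² + 55.2²) = 56.9 Ω

56.9 Ω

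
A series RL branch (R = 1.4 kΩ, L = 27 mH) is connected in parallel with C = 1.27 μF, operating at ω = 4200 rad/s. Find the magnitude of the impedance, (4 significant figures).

187.8 Ω

X_L = ωL = 113.4 Ω
X_C = 1/(ωC) = 187.5 Ω
Branch 1 (R+jX_L): Z₁ = 1400 + j113.4 Ω, |Z₁| = 1405 Ω
Branch 2 (−jX_C): Z₂ = −j187.5 Ω
Parallel: Z = Z₁Z₂/(Z₁+Z₂), |Z| = 187.8 Ω, ∠Z = -82.34°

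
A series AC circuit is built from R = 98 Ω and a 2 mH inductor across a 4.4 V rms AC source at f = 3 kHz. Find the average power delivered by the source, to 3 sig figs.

172 mW

ω = 2πf = 18850 rad/s
X_L = ωL = 37.7 Ω
Z = 98.0 + j37.7 Ω
|Z| = √(98.0² + 37.7²) = 105 Ω
∠Z = arctan(37.7/98.0) = 21.0°
I = V/|Z| = 41.9 mA
P = VI cos φ = 4.4 × 0.0419 × cos(21.0°) = 172 mW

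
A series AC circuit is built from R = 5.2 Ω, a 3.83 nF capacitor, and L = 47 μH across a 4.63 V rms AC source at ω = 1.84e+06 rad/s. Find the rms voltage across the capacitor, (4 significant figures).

X_L = ωL = 86.48 Ω
X_C = 1/(ωC) = 141.9 Ω
Net reactance X = X_L − X_C = -55.42 Ω
Z = 5.200 − j55.42 Ω
|Z| = √(5.200² + 55.42²) = 55.66 Ω
I = V/|Z| = 83.18 mA
V_C = I·|Z_C| = 0.08318 × 141.9 = 11.80 V

11.80 V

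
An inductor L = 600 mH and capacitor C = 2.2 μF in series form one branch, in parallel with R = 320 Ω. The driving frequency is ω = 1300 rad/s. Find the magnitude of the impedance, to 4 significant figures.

256.8 Ω

X_L = ωL = 780.0 Ω
X_C = 1/(ωC) = 349.7 Ω
Branch 1: Z₁ = R = 320.0 Ω
Branch 2 (series LC): Z₂ = j(X_L − X_C) = j430.3 Ω
Parallel: Z = Z₁Z₂/(Z₁+Z₂), |Z| = 256.8 Ω, ∠Z = 36.63°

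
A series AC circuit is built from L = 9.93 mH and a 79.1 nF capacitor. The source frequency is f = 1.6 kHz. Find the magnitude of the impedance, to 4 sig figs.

ω = 2πf = 10050 rad/s
X_L = ωL = 99.83 Ω
X_C = 1/(ωC) = 1258 Ω
Net reactance X = X_L − X_C = -1158 Ω
Z = − j1158 Ω
|Z| = √(0² + 1158²) = 1158 Ω

1158 Ω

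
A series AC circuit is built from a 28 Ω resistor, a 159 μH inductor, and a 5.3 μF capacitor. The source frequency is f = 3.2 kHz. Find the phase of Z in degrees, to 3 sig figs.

-12.5°

ω = 2πf = 20110 rad/s
X_L = ωL = 3.20 Ω
X_C = 1/(ωC) = 9.38 Ω
Net reactance X = X_L − X_C = -6.19 Ω
Z = 28.0 − j6.19 Ω
|Z| = √(28.0² + 6.19²) = 28.7 Ω
∠Z = arctan(-6.19/28.0) = -12.5°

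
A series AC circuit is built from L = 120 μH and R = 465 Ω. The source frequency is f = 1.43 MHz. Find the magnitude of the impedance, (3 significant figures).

1170 Ω

ω = 2πf = 8.985e+06 rad/s
X_L = ωL = 1080 Ω
Z = 465 + j1080 Ω
|Z| = √(465² + 1080²) = 1170 Ω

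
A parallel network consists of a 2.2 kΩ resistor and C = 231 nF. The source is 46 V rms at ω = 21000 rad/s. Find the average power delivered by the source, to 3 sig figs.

962 mW

X_C = 1/(ωC) = 206 Ω
Parallel: admittances add. Y = 1/R + jωC
Y = (0.000455 + j0.00485) S
|Y| = 0.00487 S → |Z| = 1/|Y| = 205 Ω, ∠Z = −∠Y = -84.6°
I = V/|Z| = 224 mA
P = VI cos φ = 46 × 0.224 × cos(-84.6°) = 962 mW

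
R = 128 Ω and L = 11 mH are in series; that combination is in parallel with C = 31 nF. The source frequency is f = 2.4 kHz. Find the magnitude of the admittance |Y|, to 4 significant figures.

ω = 2πf = 15080 rad/s
X_L = ωL = 165.9 Ω
X_C = 1/(ωC) = 2139 Ω
Branch 1 (R+jX_L): Z₁ = 128.0 + j165.9 Ω, |Z₁| = 209.5 Ω
Branch 2 (−jX_C): Z₂ = −j2139 Ω
Parallel: Z = Z₁Z₂/(Z₁+Z₂), |Z| = 226.7 Ω, ∠Z = 48.63°
|Y| = 1/|Z| = 4.412 mS

4.412 mS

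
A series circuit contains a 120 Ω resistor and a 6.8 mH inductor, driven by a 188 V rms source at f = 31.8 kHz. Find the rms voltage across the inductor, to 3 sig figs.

ω = 2πf = 199800 rad/s
X_L = ωL = 1360 Ω
Z = 120 + j1360 Ω
|Z| = √(120² + 1360²) = 1360 Ω
I = V/|Z| = 138 mA
V_L = I·|Z_L| = 0.138 × 1360 = 187 V

187 V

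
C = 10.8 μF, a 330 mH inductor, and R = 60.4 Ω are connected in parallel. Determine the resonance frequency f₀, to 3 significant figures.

ω₀ = 1/√(LC) = 1/√(0.33 × 1.08e-05) = 529.7 rad/s
f₀ = ω₀/(2π) = 84.3 Hz

84.3 Hz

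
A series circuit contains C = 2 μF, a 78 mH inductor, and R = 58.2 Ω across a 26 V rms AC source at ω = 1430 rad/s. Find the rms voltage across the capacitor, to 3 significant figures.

X_L = ωL = 112 Ω
X_C = 1/(ωC) = 350 Ω
Net reactance X = X_L − X_C = -238 Ω
Z = 58.2 − j238 Ω
|Z| = √(58.2² + 238²) = 245 Ω
I = V/|Z| = 106 mA
V_C = I·|Z_C| = 0.106 × 350 = 37.1 V

37.1 V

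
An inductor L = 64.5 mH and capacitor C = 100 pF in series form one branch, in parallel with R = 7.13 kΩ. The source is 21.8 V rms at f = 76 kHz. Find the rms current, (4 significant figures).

ω = 2πf = 477500 rad/s
X_L = ωL = 30800 Ω
X_C = 1/(ωC) = 20940 Ω
Branch 1: Z₁ = R = 7130 Ω
Branch 2 (series LC): Z₂ = j(X_L − X_C) = j9859 Ω
Parallel: Z = Z₁Z₂/(Z₁+Z₂), |Z| = 5777 Ω, ∠Z = 35.88°
I = V/|Z| = 21.8/5777 = 3.773 mA

3.773 mA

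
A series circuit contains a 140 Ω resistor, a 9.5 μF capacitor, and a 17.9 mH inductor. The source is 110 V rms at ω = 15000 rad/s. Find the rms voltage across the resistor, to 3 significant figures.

X_L = ωL = 268 Ω
X_C = 1/(ωC) = 7.02 Ω
Net reactance X = X_L − X_C = 261 Ω
Z = 140 + j261 Ω
|Z| = √(140² + 261²) = 297 Ω
I = V/|Z| = 371 mA
V_R = I·|Z_R| = 0.371 × 140 = 51.9 V

51.9 V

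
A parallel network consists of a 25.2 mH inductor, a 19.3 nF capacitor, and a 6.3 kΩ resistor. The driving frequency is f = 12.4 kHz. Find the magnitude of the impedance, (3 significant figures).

ω = 2πf = 77910 rad/s
X_L = ωL = 1960 Ω
X_C = 1/(ωC) = 665 Ω
Parallel: admittances add. Y = 1/R + 1/(jωL) + jωC
Y = (0.000159 + j0.000994) S
|Y| = 0.00101 S → |Z| = 1/|Y| = 993 Ω, ∠Z = −∠Y = -80.9°

993 Ω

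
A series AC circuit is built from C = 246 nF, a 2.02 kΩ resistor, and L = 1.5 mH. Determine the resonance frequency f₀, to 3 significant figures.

8.29 kHz

ω₀ = 1/√(LC) = 1/√(0.0015 × 2.46e-07) = 52060 rad/s
f₀ = ω₀/(2π) = 8.29 kHz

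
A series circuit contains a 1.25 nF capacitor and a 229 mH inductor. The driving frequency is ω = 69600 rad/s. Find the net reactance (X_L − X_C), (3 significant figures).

X_L = ωL = 15900 Ω
X_C = 1/(ωC) = 11500 Ω
X = 15900 − 11500 = 4440 Ω

4440 Ω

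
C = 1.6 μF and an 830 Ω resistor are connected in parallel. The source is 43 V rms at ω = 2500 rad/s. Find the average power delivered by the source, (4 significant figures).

2.228 W

X_C = 1/(ωC) = 250.0 Ω
Parallel: admittances add. Y = 1/R + jωC
Y = (0.001205 + j0.004000) S
|Y| = 0.004178 S → |Z| = 1/|Y| = 239.4 Ω, ∠Z = −∠Y = -73.24°
I = V/|Z| = 179.6 mA
P = VI cos φ = 43 × 0.1796 × cos(-73.24°) = 2.228 W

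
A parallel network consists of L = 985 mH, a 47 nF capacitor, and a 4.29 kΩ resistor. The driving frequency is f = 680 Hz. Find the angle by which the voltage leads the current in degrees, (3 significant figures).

8.97°

ω = 2πf = 4273 rad/s
X_L = ωL = 4210 Ω
X_C = 1/(ωC) = 4980 Ω
Parallel: admittances add. Y = 1/R + 1/(jωL) + jωC
Y = (0.000233 − j3.68e-05) S
|Y| = 0.000236 S → |Z| = 1/|Y| = 4240 Ω, ∠Z = −∠Y = 8.97°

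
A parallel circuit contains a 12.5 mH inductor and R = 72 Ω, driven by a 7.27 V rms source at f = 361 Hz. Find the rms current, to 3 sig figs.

276 mA

ω = 2πf = 2268 rad/s
X_L = ωL = 28.4 Ω
Parallel: admittances add. Y = 1/R + 1/(jωL)
Y = (0.0139 − j0.0353) S
|Y| = 0.0379 S → |Z| = 1/|Y| = 26.4 Ω, ∠Z = −∠Y = 68.5°
I = V/|Z| = 7.27/26.4 = 276 mA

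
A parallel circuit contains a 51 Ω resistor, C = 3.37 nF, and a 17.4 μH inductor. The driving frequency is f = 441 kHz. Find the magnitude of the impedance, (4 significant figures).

44.09 Ω

ω = 2πf = 2.771e+06 rad/s
X_L = ωL = 48.21 Ω
X_C = 1/(ωC) = 107.1 Ω
Parallel: admittances add. Y = 1/R + 1/(jωL) + jωC
Y = (0.01961 − j0.01140) S
|Y| = 0.02268 S → |Z| = 1/|Y| = 44.09 Ω, ∠Z = −∠Y = 30.18°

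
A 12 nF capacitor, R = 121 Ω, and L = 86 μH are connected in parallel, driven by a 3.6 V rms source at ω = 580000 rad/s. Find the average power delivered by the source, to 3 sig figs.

107 mW

X_L = ωL = 49.9 Ω
X_C = 1/(ωC) = 144 Ω
Parallel: admittances add. Y = 1/R + 1/(jωL) + jωC
Y = (0.00826 − j0.0131) S
|Y| = 0.0155 S → |Z| = 1/|Y| = 64.6 Ω, ∠Z = −∠Y = 57.7°
I = V/|Z| = 55.7 mA
P = VI cos φ = 3.6 × 0.0557 × cos(57.7°) = 107 mW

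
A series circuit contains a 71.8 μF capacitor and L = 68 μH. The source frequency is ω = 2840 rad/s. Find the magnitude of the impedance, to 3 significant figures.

X_L = ωL = 0.193 Ω
X_C = 1/(ωC) = 4.90 Ω
Net reactance X = X_L − X_C = -4.71 Ω
Z = − j4.71 Ω
|Z| = √(0² + 4.71²) = 4.71 Ω

4.71 Ω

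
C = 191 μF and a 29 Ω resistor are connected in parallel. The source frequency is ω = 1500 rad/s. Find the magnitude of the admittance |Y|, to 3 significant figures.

289 mS

X_C = 1/(ωC) = 3.49 Ω
Parallel: admittances add. Y = 1/R + jωC
Y = (0.0345 + j0.287) S
|Y| = 0.289 S → |Z| = 1/|Y| = 3.47 Ω, ∠Z = −∠Y = -83.1°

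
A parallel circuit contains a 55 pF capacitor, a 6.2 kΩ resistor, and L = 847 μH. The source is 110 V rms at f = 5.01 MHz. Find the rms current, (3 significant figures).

ω = 2πf = 3.148e+07 rad/s
X_L = ωL = 26700 Ω
X_C = 1/(ωC) = 578 Ω
Parallel: admittances add. Y = 1/R + 1/(jωL) + jωC
Y = (0.000161 + j0.00169) S
|Y| = 0.00170 S → |Z| = 1/|Y| = 588 Ω, ∠Z = −∠Y = -84.6°
I = V/|Z| = 110/588 = 187 mA

187 mA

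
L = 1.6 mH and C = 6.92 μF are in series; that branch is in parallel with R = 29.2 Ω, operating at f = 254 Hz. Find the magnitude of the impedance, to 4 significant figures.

ω = 2πf = 1596 rad/s
X_L = ωL = 2.553 Ω
X_C = 1/(ωC) = 90.55 Ω
Branch 1: Z₁ = R = 29.20 Ω
Branch 2 (series LC): Z₂ = j(X_L − X_C) = −j87.99 Ω
Parallel: Z = Z₁Z₂/(Z₁+Z₂), |Z| = 27.71 Ω, ∠Z = -18.36°

27.71 Ω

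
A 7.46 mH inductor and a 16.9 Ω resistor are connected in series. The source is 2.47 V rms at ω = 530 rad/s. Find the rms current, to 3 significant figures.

142 mA

X_L = ωL = 3.95 Ω
Z = 16.9 + j3.95 Ω
|Z| = √(16.9² + 3.95²) = 17.4 Ω
I = V/|Z| = 2.47/17.4 = 142 mA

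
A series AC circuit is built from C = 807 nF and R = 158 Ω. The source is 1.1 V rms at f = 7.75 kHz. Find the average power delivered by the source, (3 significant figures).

ω = 2πf = 48690 rad/s
X_C = 1/(ωC) = 25.4 Ω
Z = 158 − j25.4 Ω
|Z| = √(158² + 25.4²) = 160 Ω
∠Z = arctan(-25.4/158) = -9.15°
I = V/|Z| = 6.87 mA
P = VI cos φ = 1.1 × 0.00687 × cos(-9.15°) = 7.46 mW

7.46 mW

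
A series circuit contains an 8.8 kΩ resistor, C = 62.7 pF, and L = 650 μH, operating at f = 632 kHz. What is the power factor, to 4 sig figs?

ω = 2πf = 3.971e+06 rad/s
X_L = ωL = 2581 Ω
X_C = 1/(ωC) = 4016 Ω
Net reactance X = X_L − X_C = -1435 Ω
Z = 8800 − j1435 Ω
|Z| = √(8800² + 1435²) = 8916 Ω
∠Z = arctan(-1435/8800) = -9.263°
cos φ = cos(-9.263°) = 0.9870

0.9870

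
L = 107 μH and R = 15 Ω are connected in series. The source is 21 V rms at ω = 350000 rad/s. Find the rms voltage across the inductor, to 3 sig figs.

19.5 V

X_L = ωL = 37.5 Ω
Z = 15.0 + j37.5 Ω
|Z| = √(15.0² + 37.5²) = 40.3 Ω
I = V/|Z| = 521 mA
V_L = I·|Z_L| = 0.521 × 37.5 = 19.5 V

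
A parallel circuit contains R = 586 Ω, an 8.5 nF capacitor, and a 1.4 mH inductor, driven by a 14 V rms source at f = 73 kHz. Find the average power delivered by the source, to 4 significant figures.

334.5 mW

ω = 2πf = 458700 rad/s
X_L = ωL = 642.1 Ω
X_C = 1/(ωC) = 256.5 Ω
Parallel: admittances add. Y = 1/R + 1/(jωL) + jωC
Y = (0.001706 + j0.002341) S
|Y| = 0.002897 S → |Z| = 1/|Y| = 345.1 Ω, ∠Z = −∠Y = -53.91°
I = V/|Z| = 40.56 mA
P = VI cos φ = 14 × 0.04056 × cos(-53.91°) = 334.5 mW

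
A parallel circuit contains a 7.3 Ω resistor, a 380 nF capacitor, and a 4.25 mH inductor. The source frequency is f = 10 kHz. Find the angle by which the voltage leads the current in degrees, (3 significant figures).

-8.36°

ω = 2πf = 62830 rad/s
X_L = ωL = 267 Ω
X_C = 1/(ωC) = 41.9 Ω
Parallel: admittances add. Y = 1/R + 1/(jωL) + jωC
Y = (0.137 + j0.0201) S
|Y| = 0.138 S → |Z| = 1/|Y| = 7.22 Ω, ∠Z = −∠Y = -8.36°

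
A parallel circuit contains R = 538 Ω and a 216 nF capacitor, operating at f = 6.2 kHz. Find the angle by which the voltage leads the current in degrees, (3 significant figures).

-77.5°

ω = 2πf = 38960 rad/s
X_C = 1/(ωC) = 119 Ω
Parallel: admittances add. Y = 1/R + jωC
Y = (0.00186 + j0.00841) S
|Y| = 0.00862 S → |Z| = 1/|Y| = 116 Ω, ∠Z = −∠Y = -77.5°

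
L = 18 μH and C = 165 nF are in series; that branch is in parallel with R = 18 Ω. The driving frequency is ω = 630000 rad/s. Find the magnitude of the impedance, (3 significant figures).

X_L = ωL = 11.3 Ω
X_C = 1/(ωC) = 9.62 Ω
Branch 1: Z₁ = R = 18.0 Ω
Branch 2 (series LC): Z₂ = j(X_L − X_C) = j1.72 Ω
Parallel: Z = Z₁Z₂/(Z₁+Z₂), |Z| = 1.71 Ω, ∠Z = 84.5°

1.71 Ω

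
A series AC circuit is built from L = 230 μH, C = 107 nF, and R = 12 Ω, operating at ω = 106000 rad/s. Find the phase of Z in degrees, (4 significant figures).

-79.35°

X_L = ωL = 24.38 Ω
X_C = 1/(ωC) = 88.17 Ω
Net reactance X = X_L − X_C = -63.79 Ω
Z = 12.00 − j63.79 Ω
|Z| = √(12.00² + 63.79²) = 64.91 Ω
∠Z = arctan(-63.79/12.00) = -79.35°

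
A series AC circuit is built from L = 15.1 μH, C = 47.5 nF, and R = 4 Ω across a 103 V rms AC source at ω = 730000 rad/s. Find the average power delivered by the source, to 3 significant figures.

X_L = ωL = 11.0 Ω
X_C = 1/(ωC) = 28.8 Ω
Net reactance X = X_L − X_C = -17.8 Ω
Z = 4.00 − j17.8 Ω
|Z| = √(4.00² + 17.8²) = 18.3 Ω
∠Z = arctan(-17.8/4.00) = -77.3°
I = V/|Z| = 5.64 A
P = VI cos φ = 103 × 5.64 × cos(-77.3°) = 127 W

127 W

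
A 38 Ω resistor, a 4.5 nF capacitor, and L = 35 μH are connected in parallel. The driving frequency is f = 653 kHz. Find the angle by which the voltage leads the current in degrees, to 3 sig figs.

ω = 2πf = 4.103e+06 rad/s
X_L = ωL = 144 Ω
X_C = 1/(ωC) = 54.2 Ω
Parallel: admittances add. Y = 1/R + 1/(jωL) + jωC
Y = (0.0263 + j0.0115) S
|Y| = 0.0287 S → |Z| = 1/|Y| = 34.8 Ω, ∠Z = −∠Y = -23.6°

-23.6°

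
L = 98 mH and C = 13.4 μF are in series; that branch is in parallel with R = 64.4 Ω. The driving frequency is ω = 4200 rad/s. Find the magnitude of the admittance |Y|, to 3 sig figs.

X_L = ωL = 412 Ω
X_C = 1/(ωC) = 17.8 Ω
Branch 1: Z₁ = R = 64.4 Ω
Branch 2 (series LC): Z₂ = j(X_L − X_C) = j394 Ω
Parallel: Z = Z₁Z₂/(Z₁+Z₂), |Z| = 63.6 Ω, ∠Z = 9.29°
|Y| = 1/|Z| = 15.7 mS

15.7 mS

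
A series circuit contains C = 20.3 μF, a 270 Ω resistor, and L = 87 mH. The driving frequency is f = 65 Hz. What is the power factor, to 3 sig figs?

0.954

ω = 2πf = 408.4 rad/s
X_L = ωL = 35.5 Ω
X_C = 1/(ωC) = 121 Ω
Net reactance X = X_L − X_C = -85.1 Ω
Z = 270 − j85.1 Ω
|Z| = √(270² + 85.1²) = 283 Ω
∠Z = arctan(-85.1/270) = -17.5°
cos φ = cos(-17.5°) = 0.954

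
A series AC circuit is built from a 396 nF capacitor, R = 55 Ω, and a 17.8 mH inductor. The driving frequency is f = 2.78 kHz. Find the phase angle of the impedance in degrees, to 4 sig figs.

71.70°

ω = 2πf = 17470 rad/s
X_L = ωL = 310.9 Ω
X_C = 1/(ωC) = 144.6 Ω
Net reactance X = X_L − X_C = 166.3 Ω
Z = 55.00 + j166.3 Ω
|Z| = √(55.00² + 166.3²) = 175.2 Ω
∠Z = arctan(166.3/55.00) = 71.70°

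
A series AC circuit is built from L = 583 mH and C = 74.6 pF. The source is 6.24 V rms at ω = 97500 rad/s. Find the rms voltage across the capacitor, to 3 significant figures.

10.6 V

X_L = ωL = 56800 Ω
X_C = 1/(ωC) = 137000 Ω
Net reactance X = X_L − X_C = -80600 Ω
Z = − j80600 Ω
|Z| = √(0² + 80600²) = 80600 Ω
I = V/|Z| = 77.4 μA
V_C = I·|Z_C| = 7.74e-05 × 137000 = 10.6 V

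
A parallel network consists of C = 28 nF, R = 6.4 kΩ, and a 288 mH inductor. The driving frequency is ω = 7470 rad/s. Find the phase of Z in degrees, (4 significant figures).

X_L = ωL = 2151 Ω
X_C = 1/(ωC) = 4781 Ω
Parallel: admittances add. Y = 1/R + 1/(jωL) + jωC
Y = (0.0001563 − j0.0002557) S
|Y| = 0.0002996 S → |Z| = 1/|Y| = 3337 Ω, ∠Z = −∠Y = 58.57°

58.57°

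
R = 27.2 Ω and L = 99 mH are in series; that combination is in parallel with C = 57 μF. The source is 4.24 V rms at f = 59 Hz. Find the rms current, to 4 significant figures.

ω = 2πf = 370.7 rad/s
X_L = ωL = 36.70 Ω
X_C = 1/(ωC) = 47.33 Ω
Branch 1 (R+jX_L): Z₁ = 27.20 + j36.70 Ω, |Z₁| = 45.68 Ω
Branch 2 (−jX_C): Z₂ = −j47.33 Ω
Parallel: Z = Z₁Z₂/(Z₁+Z₂), |Z| = 74.03 Ω, ∠Z = -15.21°
I = V/|Z| = 4.24/74.03 = 57.27 mA

57.27 mA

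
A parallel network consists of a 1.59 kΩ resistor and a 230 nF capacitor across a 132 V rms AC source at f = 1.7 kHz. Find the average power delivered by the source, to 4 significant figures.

10.96 W

ω = 2πf = 10680 rad/s
X_C = 1/(ωC) = 407.0 Ω
Parallel: admittances add. Y = 1/R + jωC
Y = (0.0006289 + j0.002457) S
|Y| = 0.002536 S → |Z| = 1/|Y| = 394.3 Ω, ∠Z = −∠Y = -75.64°
I = V/|Z| = 334.7 mA
P = VI cos φ = 132 × 0.3347 × cos(-75.64°) = 10.96 W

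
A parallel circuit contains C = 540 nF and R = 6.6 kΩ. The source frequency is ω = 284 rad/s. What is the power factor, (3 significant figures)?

X_C = 1/(ωC) = 6520 Ω
Parallel: admittances add. Y = 1/R + jωC
Y = (0.000152 + j0.000153) S
|Y| = 0.000216 S → |Z| = 1/|Y| = 4640 Ω, ∠Z = −∠Y = -45.3°
cos φ = cos(-45.3°) = 0.703

0.703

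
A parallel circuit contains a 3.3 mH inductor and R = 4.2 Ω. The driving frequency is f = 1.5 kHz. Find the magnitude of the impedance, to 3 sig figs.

ω = 2πf = 9425 rad/s
X_L = ωL = 31.1 Ω
Parallel: admittances add. Y = 1/R + 1/(jωL)
Y = (0.238 − j0.0322) S
|Y| = 0.240 S → |Z| = 1/|Y| = 4.16 Ω, ∠Z = −∠Y = 7.69°

4.16 Ω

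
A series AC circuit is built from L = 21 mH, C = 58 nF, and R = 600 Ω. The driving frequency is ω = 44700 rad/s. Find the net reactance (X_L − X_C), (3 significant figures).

X_L = ωL = 939 Ω
X_C = 1/(ωC) = 386 Ω
X = 939 − 386 = 553 Ω

553 Ω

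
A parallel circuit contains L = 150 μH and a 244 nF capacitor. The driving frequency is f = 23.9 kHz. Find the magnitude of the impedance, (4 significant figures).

ω = 2πf = 150200 rad/s
X_L = ωL = 22.53 Ω
X_C = 1/(ωC) = 27.29 Ω
Parallel: admittances add. Y = 1/(jωL) + jωC
Y = (0 − j0.007754) S
|Y| = 0.007754 S → |Z| = 1/|Y| = 129.0 Ω, ∠Z = −∠Y = 90.00°

129.0 Ω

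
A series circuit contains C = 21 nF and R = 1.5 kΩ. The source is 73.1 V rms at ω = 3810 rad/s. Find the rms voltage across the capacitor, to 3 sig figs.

X_C = 1/(ωC) = 12500 Ω
Z = 1500 − j12500 Ω
|Z| = √(1500² + 12500²) = 12600 Ω
I = V/|Z| = 5.81 mA
V_C = I·|Z_C| = 0.00581 × 12500 = 72.6 V

72.6 V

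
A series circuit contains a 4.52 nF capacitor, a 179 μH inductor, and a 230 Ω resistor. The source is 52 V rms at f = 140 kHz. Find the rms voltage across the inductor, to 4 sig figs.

ω = 2πf = 879600 rad/s
X_L = ωL = 157.5 Ω
X_C = 1/(ωC) = 251.5 Ω
Net reactance X = X_L − X_C = -94.05 Ω
Z = 230.0 − j94.05 Ω
|Z| = √(230.0² + 94.05²) = 248.5 Ω
I = V/|Z| = 209.3 mA
V_L = I·|Z_L| = 0.2093 × 157.5 = 32.95 V

32.95 V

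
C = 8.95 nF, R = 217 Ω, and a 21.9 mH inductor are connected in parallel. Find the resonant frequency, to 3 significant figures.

11.4 kHz

ω₀ = 1/√(LC) = 1/√(0.0219 × 8.95e-09) = 71430 rad/s
f₀ = ω₀/(2π) = 11.4 kHz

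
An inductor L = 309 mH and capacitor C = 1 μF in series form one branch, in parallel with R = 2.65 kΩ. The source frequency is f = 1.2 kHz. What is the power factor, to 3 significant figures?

ω = 2πf = 7540 rad/s
X_L = ωL = 2330 Ω
X_C = 1/(ωC) = 133 Ω
Branch 1: Z₁ = R = 2650 Ω
Branch 2 (series LC): Z₂ = j(X_L − X_C) = j2200 Ω
Parallel: Z = Z₁Z₂/(Z₁+Z₂), |Z| = 1690 Ω, ∠Z = 50.3°
cos φ = cos(50.3°) = 0.638

0.638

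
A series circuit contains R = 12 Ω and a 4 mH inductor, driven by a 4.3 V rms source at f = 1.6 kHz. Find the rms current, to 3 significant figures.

102 mA

ω = 2πf = 10050 rad/s
X_L = ωL = 40.2 Ω
Z = 12.0 + j40.2 Ω
|Z| = √(12.0² + 40.2²) = 42.0 Ω
I = V/|Z| = 4.3/42.0 = 102 mA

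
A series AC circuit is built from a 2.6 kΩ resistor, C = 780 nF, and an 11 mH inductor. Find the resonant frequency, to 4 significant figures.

ω₀ = 1/√(LC) = 1/√(0.011 × 7.8e-07) = 10800 rad/s
f₀ = ω₀/(2π) = 1.718 kHz

1.718 kHz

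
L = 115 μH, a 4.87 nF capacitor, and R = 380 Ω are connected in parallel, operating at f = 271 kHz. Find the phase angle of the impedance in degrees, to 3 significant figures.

-50.4°

ω = 2πf = 1.703e+06 rad/s
X_L = ωL = 196 Ω
X_C = 1/(ωC) = 121 Ω
Parallel: admittances add. Y = 1/R + 1/(jωL) + jωC
Y = (0.00263 + j0.00319) S
|Y| = 0.00413 S → |Z| = 1/|Y| = 242 Ω, ∠Z = −∠Y = -50.4°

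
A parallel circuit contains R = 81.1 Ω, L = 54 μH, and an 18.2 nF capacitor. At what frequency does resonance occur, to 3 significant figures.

161 kHz

ω₀ = 1/√(LC) = 1/√(5.4e-05 × 1.82e-08) = 1.009e+06 rad/s
f₀ = ω₀/(2π) = 161 kHz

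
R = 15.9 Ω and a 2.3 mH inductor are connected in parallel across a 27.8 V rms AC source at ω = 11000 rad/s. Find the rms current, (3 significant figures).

X_L = ωL = 25.3 Ω
Parallel: admittances add. Y = 1/R + 1/(jωL)
Y = (0.0629 − j0.0395) S
|Y| = 0.0743 S → |Z| = 1/|Y| = 13.5 Ω, ∠Z = −∠Y = 32.1°
I = V/|Z| = 27.8/13.5 = 2.07 A

2.07 A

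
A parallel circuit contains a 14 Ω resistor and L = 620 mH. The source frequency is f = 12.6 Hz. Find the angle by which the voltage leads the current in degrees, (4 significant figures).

15.92°

ω = 2πf = 79.17 rad/s
X_L = ωL = 49.08 Ω
Parallel: admittances add. Y = 1/R + 1/(jωL)
Y = (0.07143 − j0.02037) S
|Y| = 0.07428 S → |Z| = 1/|Y| = 13.46 Ω, ∠Z = −∠Y = 15.92°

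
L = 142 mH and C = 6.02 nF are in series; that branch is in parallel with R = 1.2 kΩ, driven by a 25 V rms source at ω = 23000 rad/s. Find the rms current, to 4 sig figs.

21.77 mA

X_L = ωL = 3266 Ω
X_C = 1/(ωC) = 7222 Ω
Branch 1: Z₁ = R = 1200 Ω
Branch 2 (series LC): Z₂ = j(X_L − X_C) = −j3956 Ω
Parallel: Z = Z₁Z₂/(Z₁+Z₂), |Z| = 1148 Ω, ∠Z = -16.87°
I = V/|Z| = 25/1148 = 21.77 mA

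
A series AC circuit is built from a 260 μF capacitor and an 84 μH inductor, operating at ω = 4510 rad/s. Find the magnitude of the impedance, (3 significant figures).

X_L = ωL = 0.379 Ω
X_C = 1/(ωC) = 0.853 Ω
Net reactance X = X_L − X_C = -0.474 Ω
Z = − j0.474 Ω
|Z| = √(0² + 0.474²) = 0.474 Ω

0.474 Ω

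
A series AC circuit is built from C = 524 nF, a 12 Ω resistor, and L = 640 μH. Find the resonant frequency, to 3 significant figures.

8.69 kHz

ω₀ = 1/√(LC) = 1/√(0.00064 × 5.24e-07) = 54610 rad/s
f₀ = ω₀/(2π) = 8.69 kHz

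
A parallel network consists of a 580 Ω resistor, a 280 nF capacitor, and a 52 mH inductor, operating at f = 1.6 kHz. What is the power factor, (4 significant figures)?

0.8861

ω = 2πf = 10050 rad/s
X_L = ωL = 522.8 Ω
X_C = 1/(ωC) = 355.3 Ω
Parallel: admittances add. Y = 1/R + 1/(jωL) + jωC
Y = (0.001724 + j0.0009019) S
|Y| = 0.001946 S → |Z| = 1/|Y| = 513.9 Ω, ∠Z = −∠Y = -27.62°
cos φ = cos(-27.62°) = 0.8861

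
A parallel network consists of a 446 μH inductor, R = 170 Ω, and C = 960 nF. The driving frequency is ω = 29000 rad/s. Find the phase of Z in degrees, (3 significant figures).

83.2°

X_L = ωL = 12.9 Ω
X_C = 1/(ωC) = 35.9 Ω
Parallel: admittances add. Y = 1/R + 1/(jωL) + jωC
Y = (0.00588 − j0.0495) S
|Y| = 0.0498 S → |Z| = 1/|Y| = 20.1 Ω, ∠Z = −∠Y = 83.2°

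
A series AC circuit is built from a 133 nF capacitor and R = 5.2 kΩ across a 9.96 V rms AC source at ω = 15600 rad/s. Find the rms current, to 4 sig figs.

X_C = 1/(ωC) = 482.0 Ω
Z = 5200 − j482.0 Ω
|Z| = √(5200² + 482.0²) = 5222 Ω
I = V/|Z| = 9.96/5222 = 1.907 mA

1.907 mA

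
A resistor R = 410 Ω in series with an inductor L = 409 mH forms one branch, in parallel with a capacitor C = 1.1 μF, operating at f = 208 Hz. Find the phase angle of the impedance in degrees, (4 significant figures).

ω = 2πf = 1307 rad/s
X_L = ωL = 534.5 Ω
X_C = 1/(ωC) = 695.6 Ω
Branch 1 (R+jX_L): Z₁ = 410.0 + j534.5 Ω, |Z₁| = 673.7 Ω
Branch 2 (−jX_C): Z₂ = −j695.6 Ω
Parallel: Z = Z₁Z₂/(Z₁+Z₂), |Z| = 1064 Ω, ∠Z = -16.04°

-16.04°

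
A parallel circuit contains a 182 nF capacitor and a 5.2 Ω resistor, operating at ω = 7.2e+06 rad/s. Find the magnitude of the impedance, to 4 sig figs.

X_C = 1/(ωC) = 0.7631 Ω
Parallel: admittances add. Y = 1/R + jωC
Y = (0.1923 + j1.310) S
|Y| = 1.324 S → |Z| = 1/|Y| = 0.7550 Ω, ∠Z = −∠Y = -81.65°

0.7550 Ω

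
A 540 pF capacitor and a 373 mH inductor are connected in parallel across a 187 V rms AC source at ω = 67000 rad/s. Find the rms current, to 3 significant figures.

X_L = ωL = 25000 Ω
X_C = 1/(ωC) = 27600 Ω
Parallel: admittances add. Y = 1/(jωL) + jωC
Y = (0 − j3.83e-06) S
|Y| = 3.83e-06 S → |Z| = 1/|Y| = 261000 Ω, ∠Z = −∠Y = 90.0°
I = V/|Z| = 187/261000 = 717 μA

717 μA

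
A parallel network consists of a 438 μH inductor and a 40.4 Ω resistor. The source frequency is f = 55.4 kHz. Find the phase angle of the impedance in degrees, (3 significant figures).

14.8°

ω = 2πf = 348100 rad/s
X_L = ωL = 152 Ω
Parallel: admittances add. Y = 1/R + 1/(jωL)
Y = (0.0248 − j0.00656) S
|Y| = 0.0256 S → |Z| = 1/|Y| = 39.1 Ω, ∠Z = −∠Y = 14.8°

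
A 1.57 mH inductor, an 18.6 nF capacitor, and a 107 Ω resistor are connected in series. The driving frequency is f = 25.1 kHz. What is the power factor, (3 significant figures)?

0.754

ω = 2πf = 157700 rad/s
X_L = ωL = 248 Ω
X_C = 1/(ωC) = 341 Ω
Net reactance X = X_L − X_C = -93.3 Ω
Z = 107 − j93.3 Ω
|Z| = √(107² + 93.3²) = 142 Ω
∠Z = arctan(-93.3/107) = -41.1°
cos φ = cos(-41.1°) = 0.754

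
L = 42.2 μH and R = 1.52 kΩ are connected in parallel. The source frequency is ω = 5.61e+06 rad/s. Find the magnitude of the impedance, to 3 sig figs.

234 Ω

X_L = ωL = 237 Ω
Parallel: admittances add. Y = 1/R + 1/(jωL)
Y = (0.000658 − j0.00422) S
|Y| = 0.00427 S → |Z| = 1/|Y| = 234 Ω, ∠Z = −∠Y = 81.1°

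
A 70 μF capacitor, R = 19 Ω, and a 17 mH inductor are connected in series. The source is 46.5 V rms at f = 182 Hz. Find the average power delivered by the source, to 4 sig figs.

100.4 W

ω = 2πf = 1144 rad/s
X_L = ωL = 19.44 Ω
X_C = 1/(ωC) = 12.49 Ω
Net reactance X = X_L − X_C = 6.948 Ω
Z = 19.00 + j6.948 Ω
|Z| = √(19.00² + 6.948²) = 20.23 Ω
∠Z = arctan(6.948/19.00) = 20.09°
I = V/|Z| = 2.299 A
P = VI cos φ = 46.5 × 2.299 × cos(20.09°) = 100.4 W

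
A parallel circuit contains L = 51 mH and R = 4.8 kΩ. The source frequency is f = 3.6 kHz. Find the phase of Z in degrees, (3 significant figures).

76.5°

ω = 2πf = 22620 rad/s
X_L = ωL = 1150 Ω
Parallel: admittances add. Y = 1/R + 1/(jωL)
Y = (0.000208 − j0.000867) S
|Y| = 0.000892 S → |Z| = 1/|Y| = 1120 Ω, ∠Z = −∠Y = 76.5°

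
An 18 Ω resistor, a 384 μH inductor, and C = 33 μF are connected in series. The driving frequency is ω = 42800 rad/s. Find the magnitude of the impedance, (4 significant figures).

X_L = ωL = 16.44 Ω
X_C = 1/(ωC) = 0.7080 Ω
Net reactance X = X_L − X_C = 15.73 Ω
Z = 18.00 + j15.73 Ω
|Z| = √(18.00² + 15.73²) = 23.90 Ω

23.90 Ω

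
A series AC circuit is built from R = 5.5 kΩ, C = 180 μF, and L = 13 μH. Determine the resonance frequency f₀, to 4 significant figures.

3.290 kHz

ω₀ = 1/√(LC) = 1/√(1.3e-05 × 0.00018) = 20670 rad/s
f₀ = ω₀/(2π) = 3.290 kHz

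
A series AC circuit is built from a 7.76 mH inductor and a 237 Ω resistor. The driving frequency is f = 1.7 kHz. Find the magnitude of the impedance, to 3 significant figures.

251 Ω

ω = 2πf = 10680 rad/s
X_L = ωL = 82.9 Ω
Z = 237 + j82.9 Ω
|Z| = √(237² + 82.9²) = 251 Ω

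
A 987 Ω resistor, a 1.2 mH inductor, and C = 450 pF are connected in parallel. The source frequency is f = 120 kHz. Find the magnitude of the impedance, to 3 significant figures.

ω = 2πf = 754000 rad/s
X_L = ωL = 905 Ω
X_C = 1/(ωC) = 2950 Ω
Parallel: admittances add. Y = 1/R + 1/(jωL) + jωC
Y = (0.00101 − j0.000766) S
|Y| = 0.00127 S → |Z| = 1/|Y| = 787 Ω, ∠Z = −∠Y = 37.1°

787 Ω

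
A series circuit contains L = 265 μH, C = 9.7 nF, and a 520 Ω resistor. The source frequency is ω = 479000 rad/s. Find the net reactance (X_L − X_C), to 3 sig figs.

-88.3 Ω

X_L = ωL = 127 Ω
X_C = 1/(ωC) = 215 Ω
X = 127 − 215 = -88.3 Ω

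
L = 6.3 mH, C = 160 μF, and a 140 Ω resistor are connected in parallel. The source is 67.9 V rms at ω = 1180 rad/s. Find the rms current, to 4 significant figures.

3.718 A

X_L = ωL = 7.434 Ω
X_C = 1/(ωC) = 5.297 Ω
Parallel: admittances add. Y = 1/R + 1/(jωL) + jωC
Y = (0.007143 + j0.05428) S
|Y| = 0.05475 S → |Z| = 1/|Y| = 18.26 Ω, ∠Z = −∠Y = -82.50°
I = V/|Z| = 67.9/18.26 = 3.718 A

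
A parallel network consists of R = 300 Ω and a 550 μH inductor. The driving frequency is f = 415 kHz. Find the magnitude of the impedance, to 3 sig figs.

ω = 2πf = 2.608e+06 rad/s
X_L = ωL = 1430 Ω
Parallel: admittances add. Y = 1/R + 1/(jωL)
Y = (0.00333 − j0.000697) S
|Y| = 0.00341 S → |Z| = 1/|Y| = 294 Ω, ∠Z = −∠Y = 11.8°

294 Ω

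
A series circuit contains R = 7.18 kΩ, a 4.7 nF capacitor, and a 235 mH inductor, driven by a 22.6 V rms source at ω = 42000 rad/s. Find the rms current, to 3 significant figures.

X_L = ωL = 9870 Ω
X_C = 1/(ωC) = 5070 Ω
Net reactance X = X_L − X_C = 4800 Ω
Z = 7180 + j4800 Ω
|Z| = √(7180² + 4800²) = 8640 Ω
I = V/|Z| = 22.6/8640 = 2.62 mA

2.62 mA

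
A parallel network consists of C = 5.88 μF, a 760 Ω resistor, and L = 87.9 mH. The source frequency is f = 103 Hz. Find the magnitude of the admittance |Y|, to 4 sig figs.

13.84 mS

ω = 2πf = 647.2 rad/s
X_L = ωL = 56.89 Ω
X_C = 1/(ωC) = 262.8 Ω
Parallel: admittances add. Y = 1/R + 1/(jωL) + jωC
Y = (0.001316 − j0.01377) S
|Y| = 0.01384 S → |Z| = 1/|Y| = 72.27 Ω, ∠Z = −∠Y = 84.54°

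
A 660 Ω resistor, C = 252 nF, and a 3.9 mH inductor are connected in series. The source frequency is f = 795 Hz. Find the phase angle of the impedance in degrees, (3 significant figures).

ω = 2πf = 4995 rad/s
X_L = ωL = 19.5 Ω
X_C = 1/(ωC) = 794 Ω
Net reactance X = X_L − X_C = -775 Ω
Z = 660 − j775 Ω
|Z| = √(660² + 775²) = 1020 Ω
∠Z = arctan(-775/660) = -49.6°

-49.6°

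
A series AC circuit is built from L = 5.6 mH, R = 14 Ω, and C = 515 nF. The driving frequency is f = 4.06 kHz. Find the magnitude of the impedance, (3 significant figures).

68.2 Ω

ω = 2πf = 25510 rad/s
X_L = ωL = 143 Ω
X_C = 1/(ωC) = 76.1 Ω
Net reactance X = X_L − X_C = 66.7 Ω
Z = 14.0 + j66.7 Ω
|Z| = √(14.0² + 66.7²) = 68.2 Ω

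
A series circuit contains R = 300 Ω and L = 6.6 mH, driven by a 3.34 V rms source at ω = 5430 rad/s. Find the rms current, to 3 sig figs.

X_L = ωL = 35.8 Ω
Z = 300 + j35.8 Ω
|Z| = √(300² + 35.8²) = 302 Ω
I = V/|Z| = 3.34/302 = 11.1 mA

11.1 mA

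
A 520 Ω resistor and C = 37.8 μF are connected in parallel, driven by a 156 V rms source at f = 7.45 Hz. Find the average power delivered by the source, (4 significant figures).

46.80 W

ω = 2πf = 46.81 rad/s
X_C = 1/(ωC) = 565.2 Ω
Parallel: admittances add. Y = 1/R + jωC
Y = (0.001923 + j0.001769) S
|Y| = 0.002613 S → |Z| = 1/|Y| = 382.7 Ω, ∠Z = −∠Y = -42.62°
I = V/|Z| = 407.7 mA
P = VI cos φ = 156 × 0.4077 × cos(-42.62°) = 46.80 W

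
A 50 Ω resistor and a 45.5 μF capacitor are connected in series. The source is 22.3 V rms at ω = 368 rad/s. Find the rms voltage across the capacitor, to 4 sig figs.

X_C = 1/(ωC) = 59.72 Ω
Z = 50.00 − j59.72 Ω
|Z| = √(50.00² + 59.72²) = 77.89 Ω
I = V/|Z| = 286.3 mA
V_C = I·|Z_C| = 0.2863 × 59.72 = 17.10 V

17.10 V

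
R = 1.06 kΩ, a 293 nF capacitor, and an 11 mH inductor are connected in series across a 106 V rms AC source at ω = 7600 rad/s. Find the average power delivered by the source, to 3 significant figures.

9.47 W

X_L = ωL = 83.6 Ω
X_C = 1/(ωC) = 449 Ω
Net reactance X = X_L − X_C = -365 Ω
Z = 1060 − j365 Ω
|Z| = √(1060² + 365²) = 1120 Ω
∠Z = arctan(-365/1060) = -19.0°
I = V/|Z| = 94.5 mA
P = VI cos φ = 106 × 0.0945 × cos(-19.0°) = 9.47 W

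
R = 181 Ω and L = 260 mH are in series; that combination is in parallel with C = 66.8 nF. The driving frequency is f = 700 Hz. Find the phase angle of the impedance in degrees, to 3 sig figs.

ω = 2πf = 4398 rad/s
X_L = ωL = 1140 Ω
X_C = 1/(ωC) = 3400 Ω
Branch 1 (R+jX_L): Z₁ = 181 + j1140 Ω, |Z₁| = 1160 Ω
Branch 2 (−jX_C): Z₂ = −j3400 Ω
Parallel: Z = Z₁Z₂/(Z₁+Z₂), |Z| = 1740 Ω, ∠Z = 76.4°

76.4°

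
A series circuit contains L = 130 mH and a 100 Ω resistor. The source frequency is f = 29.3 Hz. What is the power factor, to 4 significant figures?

0.9725

ω = 2πf = 184.1 rad/s
X_L = ωL = 23.93 Ω
Z = 100.0 + j23.93 Ω
|Z| = √(100.0² + 23.93²) = 102.8 Ω
∠Z = arctan(23.93/100.0) = 13.46°
cos φ = cos(13.46°) = 0.9725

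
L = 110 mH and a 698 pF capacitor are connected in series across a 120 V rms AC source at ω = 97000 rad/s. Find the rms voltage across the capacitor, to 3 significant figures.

432 V

X_L = ωL = 10700 Ω
X_C = 1/(ωC) = 14800 Ω
Net reactance X = X_L − X_C = -4100 Ω
Z = − j4100 Ω
|Z| = √(0² + 4100²) = 4100 Ω
I = V/|Z| = 29.3 mA
V_C = I·|Z_C| = 0.0293 × 14800 = 432 V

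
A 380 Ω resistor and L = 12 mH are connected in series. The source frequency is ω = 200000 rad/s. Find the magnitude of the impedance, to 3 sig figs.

2430 Ω

X_L = ωL = 2400 Ω
Z = 380 + j2400 Ω
|Z| = √(380² + 2400²) = 2430 Ω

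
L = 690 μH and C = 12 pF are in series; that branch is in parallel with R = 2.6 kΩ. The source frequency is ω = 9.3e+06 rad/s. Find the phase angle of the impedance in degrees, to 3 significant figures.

-45.6°

X_L = ωL = 6420 Ω
X_C = 1/(ωC) = 8960 Ω
Branch 1: Z₁ = R = 2600 Ω
Branch 2 (series LC): Z₂ = j(X_L − X_C) = −j2540 Ω
Parallel: Z = Z₁Z₂/(Z₁+Z₂), |Z| = 1820 Ω, ∠Z = -45.6°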